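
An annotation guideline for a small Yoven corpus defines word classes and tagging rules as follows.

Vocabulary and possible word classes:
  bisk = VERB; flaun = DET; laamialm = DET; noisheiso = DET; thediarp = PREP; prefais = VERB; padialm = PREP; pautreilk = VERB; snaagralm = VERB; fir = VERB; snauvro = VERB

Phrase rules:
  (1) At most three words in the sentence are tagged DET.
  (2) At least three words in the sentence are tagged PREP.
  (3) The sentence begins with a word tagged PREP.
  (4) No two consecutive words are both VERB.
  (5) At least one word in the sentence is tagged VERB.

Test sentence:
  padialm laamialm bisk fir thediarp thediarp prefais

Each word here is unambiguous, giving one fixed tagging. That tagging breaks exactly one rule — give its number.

Fixed tagging: PREP DET VERB VERB PREP PREP VERB.
Checking each rule: R1 pass, R2 pass, R3 pass, R4 fail, R5 pass.
Only rule 4 fails.

4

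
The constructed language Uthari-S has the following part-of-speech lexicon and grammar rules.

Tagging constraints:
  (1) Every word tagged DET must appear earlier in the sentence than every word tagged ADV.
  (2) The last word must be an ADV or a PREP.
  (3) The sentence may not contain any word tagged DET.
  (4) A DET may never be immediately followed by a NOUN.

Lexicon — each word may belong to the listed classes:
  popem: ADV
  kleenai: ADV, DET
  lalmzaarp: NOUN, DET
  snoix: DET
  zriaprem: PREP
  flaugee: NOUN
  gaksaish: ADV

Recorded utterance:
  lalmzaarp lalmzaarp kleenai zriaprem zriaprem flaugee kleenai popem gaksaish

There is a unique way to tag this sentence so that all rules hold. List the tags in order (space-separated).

NOUN NOUN ADV PREP PREP NOUN ADV ADV ADV

Candidates per position — 1:lalmzaarp {NOUN,DET}; 2:lalmzaarp {NOUN,DET}; 3:kleenai {ADV,DET}; 4:zriaprem {PREP}; 5:zriaprem {PREP}; 6:flaugee {NOUN}; 7:kleenai {ADV,DET}; 8:popem {ADV}; 9:gaksaish {ADV}.
Word 1 cannot be DET — rule 3 would then fail for every completion. It is NOUN.
Word 2 cannot be DET — rule 3 would then fail for every completion. It is NOUN.
Word 3 cannot be DET — rule 3 would then fail for every completion. It is ADV.
Word 7 cannot be DET — rule 1 would then fail for every completion. It is ADV.
The only consistent sequence is: NOUN NOUN ADV PREP PREP NOUN ADV ADV ADV.
Check: rule 1 ✓; rule 2 ✓; rule 3 ✓; rule 4 ✓.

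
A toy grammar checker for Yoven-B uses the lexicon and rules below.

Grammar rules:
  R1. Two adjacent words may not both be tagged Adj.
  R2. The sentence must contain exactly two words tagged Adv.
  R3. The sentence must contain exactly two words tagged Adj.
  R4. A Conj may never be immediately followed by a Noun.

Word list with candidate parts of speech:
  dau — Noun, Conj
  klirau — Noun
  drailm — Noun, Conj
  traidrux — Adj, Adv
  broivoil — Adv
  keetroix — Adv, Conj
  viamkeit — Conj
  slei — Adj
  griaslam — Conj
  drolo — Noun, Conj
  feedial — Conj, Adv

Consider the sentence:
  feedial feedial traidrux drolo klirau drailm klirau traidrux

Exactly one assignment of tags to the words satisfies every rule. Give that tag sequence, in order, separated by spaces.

Candidates per position — 1:feedial {Conj,Adv}; 2:feedial {Conj,Adv}; 3:traidrux {Adj,Adv}; 4:drolo {Noun,Conj}; 5:klirau {Noun}; 6:drailm {Noun,Conj}; 7:klirau {Noun}; 8:traidrux {Adj,Adv}.
Position 3: tagging it Adv would leave rule 3 unsatisfiable, so it must be Adj.
Position 4: tagging it Conj would leave rule 4 unsatisfiable, so it must be Noun.
Position 6: tagging it Conj would leave rule 4 unsatisfiable, so it must be Noun.
Position 8: tagging it Adv would leave rule 3 unsatisfiable, so it must be Adj.
Position 1: tagging it Conj would leave rule 2 unsatisfiable, so it must be Adv.
Position 2: tagging it Conj would leave rule 2 unsatisfiable, so it must be Adv.
So the tagging must be: Adv Adv Adj Noun Noun Noun Noun Adj.
Check: rule 1 ✓; rule 2 ✓; rule 3 ✓; rule 4 ✓.

Adv Adv Adj Noun Noun Noun Noun Adj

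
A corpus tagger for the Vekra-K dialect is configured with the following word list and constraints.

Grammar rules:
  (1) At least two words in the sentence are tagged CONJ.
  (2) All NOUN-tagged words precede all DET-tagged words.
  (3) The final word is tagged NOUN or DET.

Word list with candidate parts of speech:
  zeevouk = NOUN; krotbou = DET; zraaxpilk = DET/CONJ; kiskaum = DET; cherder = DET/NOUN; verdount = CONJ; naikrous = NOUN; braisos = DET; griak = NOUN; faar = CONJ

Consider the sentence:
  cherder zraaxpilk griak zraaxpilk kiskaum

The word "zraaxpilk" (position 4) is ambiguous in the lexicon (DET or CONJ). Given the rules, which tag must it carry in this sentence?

CONJ

Candidates per position — 1:cherder {DET,NOUN}; 2:zraaxpilk {DET,CONJ}; 3:griak {NOUN}; 4:zraaxpilk {DET,CONJ}; 5:kiskaum {DET}.
Word 1 cannot be DET — rule 2 would then fail for every completion. It is NOUN.
Word 2 cannot be DET — rule 1 would then fail for every completion. It is CONJ.
Word 4 cannot be DET — rule 1 would then fail for every completion. It is CONJ.
That leaves exactly one tagging: NOUN CONJ NOUN CONJ DET.
Rule-by-rule: rule 1 holds; rule 2 holds; rule 3 holds.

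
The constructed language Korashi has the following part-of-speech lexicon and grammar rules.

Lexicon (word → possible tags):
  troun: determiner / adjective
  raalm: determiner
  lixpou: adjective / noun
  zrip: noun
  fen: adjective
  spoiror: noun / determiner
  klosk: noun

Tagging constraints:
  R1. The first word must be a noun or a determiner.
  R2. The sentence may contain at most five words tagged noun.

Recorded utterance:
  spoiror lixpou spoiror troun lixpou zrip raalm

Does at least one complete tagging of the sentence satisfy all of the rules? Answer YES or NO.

YES

Candidates per position — 1:spoiror {noun,determiner}; 2:lixpou {adjective,noun}; 3:spoiror {noun,determiner}; 4:troun {determiner,adjective}; 5:lixpou {adjective,noun}; 6:zrip {noun}; 7:raalm {determiner}.
One satisfying assignment: noun adjective noun adjective adjective noun determiner.
Rule-by-rule: rule 1 ✓; rule 2 ✓.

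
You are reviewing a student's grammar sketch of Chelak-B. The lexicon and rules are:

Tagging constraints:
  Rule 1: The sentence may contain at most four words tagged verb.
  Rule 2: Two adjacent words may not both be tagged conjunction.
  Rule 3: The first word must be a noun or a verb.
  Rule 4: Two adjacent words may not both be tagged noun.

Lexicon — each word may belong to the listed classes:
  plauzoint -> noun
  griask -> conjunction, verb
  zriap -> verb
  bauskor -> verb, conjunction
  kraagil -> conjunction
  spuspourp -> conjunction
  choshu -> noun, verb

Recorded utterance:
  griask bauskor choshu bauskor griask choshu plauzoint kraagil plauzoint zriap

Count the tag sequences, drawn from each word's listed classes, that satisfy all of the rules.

Candidates per position — 1:griask {conjunction,verb}; 2:bauskor {verb,conjunction}; 3:choshu {noun,verb}; 4:bauskor {verb,conjunction}; 5:griask {conjunction,verb}; 6:choshu {noun,verb}; 7:plauzoint {noun}; 8:kraagil {conjunction}; 9:plauzoint {noun}; 10:zriap {verb}.
There are 64 candidate sequences in total.
The sequences that satisfy every rule: verb conjunction noun verb conjunction verb noun conjunction noun verb; verb conjunction noun conjunction verb verb noun conjunction noun verb.
Count = 2.

2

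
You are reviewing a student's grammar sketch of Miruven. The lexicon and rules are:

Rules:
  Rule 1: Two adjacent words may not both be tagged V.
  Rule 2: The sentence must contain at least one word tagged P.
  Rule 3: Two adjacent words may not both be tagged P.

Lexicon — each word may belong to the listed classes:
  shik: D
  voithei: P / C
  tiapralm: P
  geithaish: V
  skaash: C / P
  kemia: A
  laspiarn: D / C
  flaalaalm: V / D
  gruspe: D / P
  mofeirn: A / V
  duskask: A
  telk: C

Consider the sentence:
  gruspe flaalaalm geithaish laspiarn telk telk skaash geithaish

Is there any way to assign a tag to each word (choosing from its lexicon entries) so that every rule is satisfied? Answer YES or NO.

Candidates per position — 1:gruspe {D,P}; 2:flaalaalm {V,D}; 3:geithaish {V}; 4:laspiarn {D,C}; 5:telk {C}; 6:telk {C}; 7:skaash {C,P}; 8:geithaish {V}.
One satisfying assignment: P D V C C C P V.
Rule-by-rule: rule 1 satisfied; rule 2 satisfied; rule 3 satisfied.

YES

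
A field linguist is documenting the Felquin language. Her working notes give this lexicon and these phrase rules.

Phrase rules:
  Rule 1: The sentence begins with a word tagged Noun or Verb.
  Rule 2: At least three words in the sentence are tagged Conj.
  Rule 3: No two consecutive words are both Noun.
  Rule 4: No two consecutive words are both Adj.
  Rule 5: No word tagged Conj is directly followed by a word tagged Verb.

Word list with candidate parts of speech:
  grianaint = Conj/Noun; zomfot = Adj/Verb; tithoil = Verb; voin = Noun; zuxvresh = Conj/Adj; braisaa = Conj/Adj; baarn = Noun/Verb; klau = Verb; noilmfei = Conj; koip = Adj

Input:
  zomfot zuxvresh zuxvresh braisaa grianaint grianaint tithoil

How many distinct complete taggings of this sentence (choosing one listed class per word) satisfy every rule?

4

Candidates per position — 1:zomfot {Adj,Verb}; 2:zuxvresh {Conj,Adj}; 3:zuxvresh {Conj,Adj}; 4:braisaa {Conj,Adj}; 5:grianaint {Conj,Noun}; 6:grianaint {Conj,Noun}; 7:tithoil {Verb}.
There are 64 candidate sequences in total.
The sequences that satisfy every rule: Verb Conj Conj Conj Conj Noun Verb; Verb Conj Conj Adj Conj Noun Verb; Verb Conj Adj Conj Conj Noun Verb; Verb Adj Conj Conj Conj Noun Verb.
Count = 4.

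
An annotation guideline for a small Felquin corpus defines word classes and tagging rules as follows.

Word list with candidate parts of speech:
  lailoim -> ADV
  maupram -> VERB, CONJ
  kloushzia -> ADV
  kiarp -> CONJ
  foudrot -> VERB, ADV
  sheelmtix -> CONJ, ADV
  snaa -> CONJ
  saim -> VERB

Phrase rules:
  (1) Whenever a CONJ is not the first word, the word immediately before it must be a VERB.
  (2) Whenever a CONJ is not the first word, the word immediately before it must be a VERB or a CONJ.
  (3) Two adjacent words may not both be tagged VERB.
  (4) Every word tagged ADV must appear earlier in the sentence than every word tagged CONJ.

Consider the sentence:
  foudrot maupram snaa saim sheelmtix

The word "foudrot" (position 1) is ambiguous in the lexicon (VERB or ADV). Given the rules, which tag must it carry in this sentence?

ADV

Candidates per position — 1:foudrot {VERB,ADV}; 2:maupram {VERB,CONJ}; 3:snaa {CONJ}; 4:saim {VERB}; 5:sheelmtix {CONJ,ADV}.
Position 2: tagging it CONJ would leave rule 1 unsatisfiable, so it must be VERB.
Position 5: tagging it ADV would leave rule 4 unsatisfiable, so it must be CONJ.
Position 1: tagging it VERB would leave rule 3 unsatisfiable, so it must be ADV.
So the tagging must be: ADV VERB CONJ VERB CONJ.
Rule-by-rule: rule 1 holds; rule 2 holds; rule 3 holds; rule 4 holds.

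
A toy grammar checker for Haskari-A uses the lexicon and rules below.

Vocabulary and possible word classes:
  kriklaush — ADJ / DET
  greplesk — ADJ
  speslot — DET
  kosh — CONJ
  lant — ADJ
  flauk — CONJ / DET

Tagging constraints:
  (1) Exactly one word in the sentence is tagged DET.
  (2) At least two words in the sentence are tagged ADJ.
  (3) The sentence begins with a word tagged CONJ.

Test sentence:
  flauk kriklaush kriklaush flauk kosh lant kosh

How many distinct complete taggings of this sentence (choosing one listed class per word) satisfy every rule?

Candidates per position — 1:flauk {CONJ,DET}; 2:kriklaush {ADJ,DET}; 3:kriklaush {ADJ,DET}; 4:flauk {CONJ,DET}; 5:kosh {CONJ}; 6:lant {ADJ}; 7:kosh {CONJ}.
There are 16 candidate sequences in total.
The sequences that satisfy every rule: CONJ ADJ ADJ DET CONJ ADJ CONJ; CONJ ADJ DET CONJ CONJ ADJ CONJ; CONJ DET ADJ CONJ CONJ ADJ CONJ.
Count = 3.

3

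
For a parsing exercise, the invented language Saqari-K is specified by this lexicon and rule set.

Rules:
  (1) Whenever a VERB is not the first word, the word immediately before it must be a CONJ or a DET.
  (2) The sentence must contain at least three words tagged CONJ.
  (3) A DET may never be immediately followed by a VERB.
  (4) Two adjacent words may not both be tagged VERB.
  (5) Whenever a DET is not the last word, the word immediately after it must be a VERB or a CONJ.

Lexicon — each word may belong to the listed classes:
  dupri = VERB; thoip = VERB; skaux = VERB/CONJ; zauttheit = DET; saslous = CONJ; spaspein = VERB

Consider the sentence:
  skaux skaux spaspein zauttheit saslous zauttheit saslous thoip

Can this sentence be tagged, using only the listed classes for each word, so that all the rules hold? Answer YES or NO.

Candidates per position — 1:skaux {VERB,CONJ}; 2:skaux {VERB,CONJ}; 3:spaspein {VERB}; 4:zauttheit {DET}; 5:saslous {CONJ}; 6:zauttheit {DET}; 7:saslous {CONJ}; 8:thoip {VERB}.
One satisfying assignment: CONJ CONJ VERB DET CONJ DET CONJ VERB.
Rule-by-rule: rule 1 holds; rule 2 holds; rule 3 holds; rule 4 holds; rule 5 holds.

YES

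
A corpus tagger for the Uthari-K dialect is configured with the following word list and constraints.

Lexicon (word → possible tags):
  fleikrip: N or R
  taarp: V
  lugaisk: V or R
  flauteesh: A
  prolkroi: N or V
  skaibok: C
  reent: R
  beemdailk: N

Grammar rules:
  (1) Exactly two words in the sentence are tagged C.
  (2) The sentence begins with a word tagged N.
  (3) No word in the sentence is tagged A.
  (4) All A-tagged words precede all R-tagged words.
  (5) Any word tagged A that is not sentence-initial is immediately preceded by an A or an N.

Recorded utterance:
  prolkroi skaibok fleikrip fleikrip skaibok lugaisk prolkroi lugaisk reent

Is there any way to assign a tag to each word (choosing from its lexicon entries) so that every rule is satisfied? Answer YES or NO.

YES

Candidates per position — 1:prolkroi {N,V}; 2:skaibok {C}; 3:fleikrip {N,R}; 4:fleikrip {N,R}; 5:skaibok {C}; 6:lugaisk {V,R}; 7:prolkroi {N,V}; 8:lugaisk {V,R}; 9:reent {R}.
One satisfying assignment: N C N N C V N R R.
Checking: rule 1 holds; rule 2 holds; rule 3 holds; rule 4 holds; rule 5 holds.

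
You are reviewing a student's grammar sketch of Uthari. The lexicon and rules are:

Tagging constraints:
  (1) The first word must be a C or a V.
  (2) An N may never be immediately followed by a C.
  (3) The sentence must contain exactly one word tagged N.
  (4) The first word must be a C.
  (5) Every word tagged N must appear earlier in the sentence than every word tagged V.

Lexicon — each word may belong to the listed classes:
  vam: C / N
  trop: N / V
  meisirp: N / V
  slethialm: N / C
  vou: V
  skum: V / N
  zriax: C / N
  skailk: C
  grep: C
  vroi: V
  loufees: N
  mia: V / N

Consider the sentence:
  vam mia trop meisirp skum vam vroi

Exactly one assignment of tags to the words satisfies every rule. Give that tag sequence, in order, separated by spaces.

Candidates per position — 1:vam {C,N}; 2:mia {V,N}; 3:trop {N,V}; 4:meisirp {N,V}; 5:skum {V,N}; 6:vam {C,N}; 7:vroi {V}.
Word 1 cannot be N — rule 1 would then fail for every completion. It is C.
The remaining ambiguous positions (2, 3, 4, 5, 6) are resolved jointly — only one combination satisfies every rule.
The unique satisfying tagging is: C N V V V C V.
Checking: rule 1 ok; rule 2 ok; rule 3 ok; rule 4 ok; rule 5 ok.

C N V V V C V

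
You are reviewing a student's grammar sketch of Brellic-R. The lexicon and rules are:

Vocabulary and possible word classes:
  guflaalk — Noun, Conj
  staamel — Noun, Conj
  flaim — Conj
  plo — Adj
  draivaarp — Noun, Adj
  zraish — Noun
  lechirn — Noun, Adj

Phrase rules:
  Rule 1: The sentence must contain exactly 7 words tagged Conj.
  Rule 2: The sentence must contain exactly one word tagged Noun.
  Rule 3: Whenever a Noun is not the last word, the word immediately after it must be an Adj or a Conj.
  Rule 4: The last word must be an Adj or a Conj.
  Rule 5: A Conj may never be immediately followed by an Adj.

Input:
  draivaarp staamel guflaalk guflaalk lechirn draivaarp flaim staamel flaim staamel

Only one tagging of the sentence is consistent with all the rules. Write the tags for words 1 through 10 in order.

Candidates per position — 1:draivaarp {Noun,Adj}; 2:staamel {Noun,Conj}; 3:guflaalk {Noun,Conj}; 4:guflaalk {Noun,Conj}; 5:lechirn {Noun,Adj}; 6:draivaarp {Noun,Adj}; 7:flaim {Conj}; 8:staamel {Noun,Conj}; 9:flaim {Conj}; 10:staamel {Noun,Conj}.
At position 2, choosing Noun makes rule 1 impossible to satisfy; hence Conj.
At position 3, choosing Noun makes rule 1 impossible to satisfy; hence Conj.
At position 4, choosing Noun makes rule 1 impossible to satisfy; hence Conj.
At position 5, choosing Adj makes rule 5 impossible to satisfy; hence Noun.
At position 6, choosing Noun makes rule 2 impossible to satisfy; hence Adj.
At position 8, choosing Noun makes rule 1 impossible to satisfy; hence Conj.
At position 10, choosing Noun makes rule 1 impossible to satisfy; hence Conj.
At position 1, choosing Noun makes rule 2 impossible to satisfy; hence Adj.
That leaves exactly one tagging: Adj Conj Conj Conj Noun Adj Conj Conj Conj Conj.
Checking: rule 1 holds; rule 2 holds; rule 3 holds; rule 4 holds; rule 5 holds.

Adj Conj Conj Conj Noun Adj Conj Conj Conj Conj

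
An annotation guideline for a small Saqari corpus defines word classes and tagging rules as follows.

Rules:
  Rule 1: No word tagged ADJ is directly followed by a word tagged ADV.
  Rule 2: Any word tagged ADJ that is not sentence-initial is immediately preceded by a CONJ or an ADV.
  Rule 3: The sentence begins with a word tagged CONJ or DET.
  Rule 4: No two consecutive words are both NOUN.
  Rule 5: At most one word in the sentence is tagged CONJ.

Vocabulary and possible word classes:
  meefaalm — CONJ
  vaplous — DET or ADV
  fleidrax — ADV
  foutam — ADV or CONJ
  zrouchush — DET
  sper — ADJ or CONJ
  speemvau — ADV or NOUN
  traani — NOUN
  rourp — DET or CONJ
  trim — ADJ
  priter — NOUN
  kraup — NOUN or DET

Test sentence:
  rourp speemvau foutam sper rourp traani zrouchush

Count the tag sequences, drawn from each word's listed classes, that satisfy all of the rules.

Candidates per position — 1:rourp {DET,CONJ}; 2:speemvau {ADV,NOUN}; 3:foutam {ADV,CONJ}; 4:sper {ADJ,CONJ}; 5:rourp {DET,CONJ}; 6:traani {NOUN}; 7:zrouchush {DET}.
There are 32 candidate sequences in total.
Checking each against the rules leaves 10 sequences.
Count = 10.

10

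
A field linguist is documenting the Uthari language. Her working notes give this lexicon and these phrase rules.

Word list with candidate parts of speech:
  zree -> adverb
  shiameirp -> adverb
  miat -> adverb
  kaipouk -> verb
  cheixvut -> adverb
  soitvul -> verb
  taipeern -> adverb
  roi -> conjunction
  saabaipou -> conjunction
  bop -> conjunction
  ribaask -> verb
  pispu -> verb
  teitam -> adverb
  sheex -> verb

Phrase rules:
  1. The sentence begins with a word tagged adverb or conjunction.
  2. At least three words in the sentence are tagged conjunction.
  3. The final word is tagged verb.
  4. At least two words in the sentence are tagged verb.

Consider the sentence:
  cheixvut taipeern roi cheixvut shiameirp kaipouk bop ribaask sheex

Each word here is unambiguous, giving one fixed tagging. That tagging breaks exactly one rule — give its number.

Fixed tagging: adverb adverb conjunction adverb adverb verb conjunction verb verb.
Applying the rules: R1 holds, R2 violated, R3 holds, R4 holds.
Only rule 2 fails.

2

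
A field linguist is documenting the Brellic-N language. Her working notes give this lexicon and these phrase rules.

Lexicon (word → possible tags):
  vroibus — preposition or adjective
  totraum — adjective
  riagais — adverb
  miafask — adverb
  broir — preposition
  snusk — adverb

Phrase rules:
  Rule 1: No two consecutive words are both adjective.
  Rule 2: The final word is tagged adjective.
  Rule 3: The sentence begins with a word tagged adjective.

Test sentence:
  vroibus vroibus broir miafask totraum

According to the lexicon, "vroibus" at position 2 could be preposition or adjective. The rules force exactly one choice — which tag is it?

preposition

Candidates per position — 1:vroibus {preposition,adjective}; 2:vroibus {preposition,adjective}; 3:broir {preposition}; 4:miafask {adverb}; 5:totraum {adjective}.
Word 1 cannot be preposition — rule 3 would then fail for every completion. It is adjective.
Word 2 cannot be adjective — rule 1 would then fail for every completion. It is preposition.
That leaves exactly one tagging: adjective preposition preposition adverb adjective.
Rule-by-rule: rule 1 ok; rule 2 ok; rule 3 ok.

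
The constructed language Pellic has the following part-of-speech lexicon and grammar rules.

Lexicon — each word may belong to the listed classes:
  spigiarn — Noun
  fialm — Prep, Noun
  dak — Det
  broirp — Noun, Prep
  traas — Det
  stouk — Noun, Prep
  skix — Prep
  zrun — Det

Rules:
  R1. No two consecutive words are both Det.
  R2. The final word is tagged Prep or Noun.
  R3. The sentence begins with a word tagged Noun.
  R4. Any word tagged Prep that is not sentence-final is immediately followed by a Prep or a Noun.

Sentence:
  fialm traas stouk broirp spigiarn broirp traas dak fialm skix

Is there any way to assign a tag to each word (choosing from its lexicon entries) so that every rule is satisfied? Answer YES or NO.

NO

Candidates per position — 1:fialm {Prep,Noun}; 2:traas {Det}; 3:stouk {Noun,Prep}; 4:broirp {Noun,Prep}; 5:spigiarn {Noun}; 6:broirp {Noun,Prep}; 7:traas {Det}; 8:dak {Det}; 9:fialm {Prep,Noun}; 10:skix {Prep}.
Rule 1 cannot be satisfied by any choice of tags from the lexicon.
So there is no consistent tagging.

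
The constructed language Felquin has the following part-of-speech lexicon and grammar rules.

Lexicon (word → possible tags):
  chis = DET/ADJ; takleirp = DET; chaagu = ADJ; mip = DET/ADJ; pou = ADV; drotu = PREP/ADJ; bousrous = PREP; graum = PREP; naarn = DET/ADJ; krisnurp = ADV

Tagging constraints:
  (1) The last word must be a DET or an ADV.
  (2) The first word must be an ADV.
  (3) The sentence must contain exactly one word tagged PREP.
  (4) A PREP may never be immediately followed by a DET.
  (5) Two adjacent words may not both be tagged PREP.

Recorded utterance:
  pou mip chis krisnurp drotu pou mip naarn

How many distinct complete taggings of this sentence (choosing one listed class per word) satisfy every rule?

Candidates per position — 1:pou {ADV}; 2:mip {DET,ADJ}; 3:chis {DET,ADJ}; 4:krisnurp {ADV}; 5:drotu {PREP,ADJ}; 6:pou {ADV}; 7:mip {DET,ADJ}; 8:naarn {DET,ADJ}.
There are 32 candidate sequences in total.
Checking each against the rules leaves 8 sequences.
Count = 8.

8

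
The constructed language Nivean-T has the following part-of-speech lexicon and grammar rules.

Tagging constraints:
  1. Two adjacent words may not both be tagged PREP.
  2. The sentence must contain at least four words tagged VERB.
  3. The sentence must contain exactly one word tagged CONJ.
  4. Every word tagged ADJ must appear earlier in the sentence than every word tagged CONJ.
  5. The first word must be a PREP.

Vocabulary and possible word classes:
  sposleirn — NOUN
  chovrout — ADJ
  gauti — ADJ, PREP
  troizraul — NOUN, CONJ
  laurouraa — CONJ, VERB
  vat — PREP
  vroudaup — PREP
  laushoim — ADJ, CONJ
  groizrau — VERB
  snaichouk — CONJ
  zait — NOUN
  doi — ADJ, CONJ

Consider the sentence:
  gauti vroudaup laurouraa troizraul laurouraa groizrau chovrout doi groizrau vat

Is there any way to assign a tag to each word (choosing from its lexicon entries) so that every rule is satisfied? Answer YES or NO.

NO

Candidates per position — 1:gauti {ADJ,PREP}; 2:vroudaup {PREP}; 3:laurouraa {CONJ,VERB}; 4:troizraul {NOUN,CONJ}; 5:laurouraa {CONJ,VERB}; 6:groizrau {VERB}; 7:chovrout {ADJ}; 8:doi {ADJ,CONJ}; 9:groizrau {VERB}; 10:vat {PREP}.
Every candidate sequence violates at least one rule; no consistent tagging exists.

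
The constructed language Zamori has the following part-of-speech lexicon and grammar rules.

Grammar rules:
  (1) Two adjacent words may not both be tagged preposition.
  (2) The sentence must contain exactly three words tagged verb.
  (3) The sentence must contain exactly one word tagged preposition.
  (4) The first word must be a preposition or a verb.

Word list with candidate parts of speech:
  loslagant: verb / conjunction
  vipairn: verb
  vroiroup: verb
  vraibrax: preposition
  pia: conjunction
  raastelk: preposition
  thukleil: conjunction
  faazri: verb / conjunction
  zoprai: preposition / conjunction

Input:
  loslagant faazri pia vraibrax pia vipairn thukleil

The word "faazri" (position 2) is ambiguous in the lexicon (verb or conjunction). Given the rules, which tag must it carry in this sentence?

verb

Candidates per position — 1:loslagant {verb,conjunction}; 2:faazri {verb,conjunction}; 3:pia {conjunction}; 4:vraibrax {preposition}; 5:pia {conjunction}; 6:vipairn {verb}; 7:thukleil {conjunction}.
Position 1: conjunction is ruled out by rule 2; that leaves verb.
Position 2: conjunction is ruled out by rule 2; that leaves verb.
That leaves exactly one tagging: verb verb conjunction preposition conjunction verb conjunction.
Checking: rule 1 holds; rule 2 holds; rule 3 holds; rule 4 holds.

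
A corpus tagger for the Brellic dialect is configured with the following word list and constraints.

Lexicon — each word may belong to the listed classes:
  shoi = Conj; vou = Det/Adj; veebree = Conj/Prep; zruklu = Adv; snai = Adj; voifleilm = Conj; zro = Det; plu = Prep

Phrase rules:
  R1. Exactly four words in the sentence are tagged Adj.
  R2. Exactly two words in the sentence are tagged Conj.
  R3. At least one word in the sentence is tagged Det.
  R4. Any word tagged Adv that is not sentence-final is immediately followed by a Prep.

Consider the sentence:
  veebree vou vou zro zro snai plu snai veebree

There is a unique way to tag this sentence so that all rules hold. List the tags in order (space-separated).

Candidates per position — 1:veebree {Conj,Prep}; 2:vou {Det,Adj}; 3:vou {Det,Adj}; 4:zro {Det}; 5:zro {Det}; 6:snai {Adj}; 7:plu {Prep}; 8:snai {Adj}; 9:veebree {Conj,Prep}.
Word 1 cannot be Prep — rule 2 would then fail for every completion. It is Conj.
Word 2 cannot be Det — rule 1 would then fail for every completion. It is Adj.
Word 3 cannot be Det — rule 1 would then fail for every completion. It is Adj.
Word 9 cannot be Prep — rule 2 would then fail for every completion. It is Conj.
That leaves exactly one tagging: Conj Adj Adj Det Det Adj Prep Adj Conj.
Verifying each rule — rule 1 holds; rule 2 holds; rule 3 holds; rule 4 holds.

Conj Adj Adj Det Det Adj Prep Adj Conj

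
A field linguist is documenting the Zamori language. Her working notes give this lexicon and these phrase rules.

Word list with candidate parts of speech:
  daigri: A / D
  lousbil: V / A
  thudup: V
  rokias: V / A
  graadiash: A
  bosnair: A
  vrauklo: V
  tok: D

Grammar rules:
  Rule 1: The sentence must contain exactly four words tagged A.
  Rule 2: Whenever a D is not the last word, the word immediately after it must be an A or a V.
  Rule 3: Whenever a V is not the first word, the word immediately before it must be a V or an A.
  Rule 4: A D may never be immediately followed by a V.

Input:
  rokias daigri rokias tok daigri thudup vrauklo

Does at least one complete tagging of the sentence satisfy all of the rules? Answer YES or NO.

YES

Candidates per position — 1:rokias {V,A}; 2:daigri {A,D}; 3:rokias {V,A}; 4:tok {D}; 5:daigri {A,D}; 6:thudup {V}; 7:vrauklo {V}.
One satisfying assignment: A A A D A V V.
Verifying each rule — rule 1 ok; rule 2 ok; rule 3 ok; rule 4 ok.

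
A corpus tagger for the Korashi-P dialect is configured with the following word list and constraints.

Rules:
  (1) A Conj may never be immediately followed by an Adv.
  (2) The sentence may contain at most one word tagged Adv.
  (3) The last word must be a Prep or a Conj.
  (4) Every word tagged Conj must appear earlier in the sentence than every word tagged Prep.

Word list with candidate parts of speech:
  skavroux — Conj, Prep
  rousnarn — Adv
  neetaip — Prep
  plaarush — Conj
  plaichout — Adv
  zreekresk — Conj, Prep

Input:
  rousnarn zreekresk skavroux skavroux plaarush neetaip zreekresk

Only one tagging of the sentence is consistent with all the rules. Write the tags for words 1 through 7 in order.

Candidates per position — 1:rousnarn {Adv}; 2:zreekresk {Conj,Prep}; 3:skavroux {Conj,Prep}; 4:skavroux {Conj,Prep}; 5:plaarush {Conj}; 6:neetaip {Prep}; 7:zreekresk {Conj,Prep}.
Word 2 cannot be Prep — rule 4 would then fail for every completion. It is Conj.
Word 3 cannot be Prep — rule 4 would then fail for every completion. It is Conj.
Word 4 cannot be Prep — rule 4 would then fail for every completion. It is Conj.
Word 7 cannot be Conj — rule 4 would then fail for every completion. It is Prep.
The unique satisfying tagging is: Adv Conj Conj Conj Conj Prep Prep.
Check: rule 1 satisfied; rule 2 satisfied; rule 3 satisfied; rule 4 satisfied.

Adv Conj Conj Conj Conj Prep Prep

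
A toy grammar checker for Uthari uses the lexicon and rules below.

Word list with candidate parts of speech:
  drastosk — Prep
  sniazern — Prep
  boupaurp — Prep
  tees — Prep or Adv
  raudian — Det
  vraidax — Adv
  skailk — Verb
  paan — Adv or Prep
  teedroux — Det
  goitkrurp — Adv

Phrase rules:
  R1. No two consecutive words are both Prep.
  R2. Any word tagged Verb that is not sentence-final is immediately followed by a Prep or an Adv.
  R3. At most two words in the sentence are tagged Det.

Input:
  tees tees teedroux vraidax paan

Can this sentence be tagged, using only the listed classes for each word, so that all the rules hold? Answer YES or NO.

Candidates per position — 1:tees {Prep,Adv}; 2:tees {Prep,Adv}; 3:teedroux {Det}; 4:vraidax {Adv}; 5:paan {Adv,Prep}.
One satisfying assignment: Adv Adv Det Adv Prep.
Rule-by-rule: rule 1 ✓; rule 2 ✓; rule 3 ✓.

YES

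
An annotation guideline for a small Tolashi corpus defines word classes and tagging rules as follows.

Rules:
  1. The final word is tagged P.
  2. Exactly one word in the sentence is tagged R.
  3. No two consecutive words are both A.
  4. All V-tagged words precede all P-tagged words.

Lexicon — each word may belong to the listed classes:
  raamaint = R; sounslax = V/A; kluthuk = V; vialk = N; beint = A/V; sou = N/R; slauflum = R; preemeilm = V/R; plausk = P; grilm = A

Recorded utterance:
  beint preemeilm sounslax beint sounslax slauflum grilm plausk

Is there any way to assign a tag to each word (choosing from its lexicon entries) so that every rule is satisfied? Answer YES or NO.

Candidates per position — 1:beint {A,V}; 2:preemeilm {V,R}; 3:sounslax {V,A}; 4:beint {A,V}; 5:sounslax {V,A}; 6:slauflum {R}; 7:grilm {A}; 8:plausk {P}.
One satisfying assignment: A V A V V R A P.
Rule-by-rule: rule 1 holds; rule 2 holds; rule 3 holds; rule 4 holds.

YES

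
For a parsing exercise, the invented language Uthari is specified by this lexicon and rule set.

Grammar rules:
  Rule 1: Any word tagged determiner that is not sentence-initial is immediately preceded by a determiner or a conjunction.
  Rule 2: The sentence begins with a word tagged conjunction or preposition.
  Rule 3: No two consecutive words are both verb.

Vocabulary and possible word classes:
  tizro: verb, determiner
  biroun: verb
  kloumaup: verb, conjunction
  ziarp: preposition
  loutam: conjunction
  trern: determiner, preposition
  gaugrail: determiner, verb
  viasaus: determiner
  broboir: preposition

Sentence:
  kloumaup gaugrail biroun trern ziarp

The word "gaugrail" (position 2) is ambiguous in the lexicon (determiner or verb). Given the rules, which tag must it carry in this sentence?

Candidates per position — 1:kloumaup {verb,conjunction}; 2:gaugrail {determiner,verb}; 3:biroun {verb}; 4:trern {determiner,preposition}; 5:ziarp {preposition}.
If word 1 were verb, no tagging could satisfy rule 2; so word 1 is conjunction.
If word 2 were verb, no tagging could satisfy rule 3; so word 2 is determiner.
If word 4 were determiner, no tagging could satisfy rule 1; so word 4 is preposition.
That leaves exactly one tagging: conjunction determiner verb preposition preposition.
Rule-by-rule: rule 1 ok; rule 2 ok; rule 3 ok.

determiner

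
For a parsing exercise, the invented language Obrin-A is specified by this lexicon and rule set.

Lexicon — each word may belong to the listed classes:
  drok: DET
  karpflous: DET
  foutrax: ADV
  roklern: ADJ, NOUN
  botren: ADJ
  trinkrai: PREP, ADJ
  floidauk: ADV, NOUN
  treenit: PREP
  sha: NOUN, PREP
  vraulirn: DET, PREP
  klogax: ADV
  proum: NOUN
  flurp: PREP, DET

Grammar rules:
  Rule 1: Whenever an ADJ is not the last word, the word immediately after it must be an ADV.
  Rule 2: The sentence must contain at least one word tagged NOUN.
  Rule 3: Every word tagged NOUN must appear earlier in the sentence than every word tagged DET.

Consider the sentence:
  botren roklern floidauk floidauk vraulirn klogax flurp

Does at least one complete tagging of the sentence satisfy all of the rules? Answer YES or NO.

NO

Candidates per position — 1:botren {ADJ}; 2:roklern {ADJ,NOUN}; 3:floidauk {ADV,NOUN}; 4:floidauk {ADV,NOUN}; 5:vraulirn {DET,PREP}; 6:klogax {ADV}; 7:flurp {PREP,DET}.
Rule 1 cannot be satisfied by any choice of tags from the lexicon.
So there is no consistent tagging.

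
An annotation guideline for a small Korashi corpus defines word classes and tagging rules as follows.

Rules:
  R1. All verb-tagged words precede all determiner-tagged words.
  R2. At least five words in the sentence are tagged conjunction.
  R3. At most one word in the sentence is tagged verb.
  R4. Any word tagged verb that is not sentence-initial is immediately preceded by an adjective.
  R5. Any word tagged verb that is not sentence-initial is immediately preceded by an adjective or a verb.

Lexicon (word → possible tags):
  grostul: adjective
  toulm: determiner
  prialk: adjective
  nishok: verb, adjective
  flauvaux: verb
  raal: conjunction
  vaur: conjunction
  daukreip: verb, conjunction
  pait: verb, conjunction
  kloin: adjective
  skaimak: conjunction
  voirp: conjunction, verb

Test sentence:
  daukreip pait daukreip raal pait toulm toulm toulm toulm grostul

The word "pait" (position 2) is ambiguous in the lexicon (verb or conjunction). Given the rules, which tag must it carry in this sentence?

Candidates per position — 1:daukreip {verb,conjunction}; 2:pait {verb,conjunction}; 3:daukreip {verb,conjunction}; 4:raal {conjunction}; 5:pait {verb,conjunction}; 6:toulm {determiner}; 7:toulm {determiner}; 8:toulm {determiner}; 9:toulm {determiner}; 10:grostul {adjective}.
Position 1: verb is ruled out by rule 2; that leaves conjunction.
Position 2: verb is ruled out by rule 2; that leaves conjunction.
Position 3: verb is ruled out by rule 2; that leaves conjunction.
Position 5: verb is ruled out by rule 2; that leaves conjunction.
The unique satisfying tagging is: conjunction conjunction conjunction conjunction conjunction determiner determiner determiner determiner adjective.
Verifying each rule — rule 1 satisfied; rule 2 satisfied; rule 3 satisfied; rule 4 satisfied; rule 5 satisfied.

conjunction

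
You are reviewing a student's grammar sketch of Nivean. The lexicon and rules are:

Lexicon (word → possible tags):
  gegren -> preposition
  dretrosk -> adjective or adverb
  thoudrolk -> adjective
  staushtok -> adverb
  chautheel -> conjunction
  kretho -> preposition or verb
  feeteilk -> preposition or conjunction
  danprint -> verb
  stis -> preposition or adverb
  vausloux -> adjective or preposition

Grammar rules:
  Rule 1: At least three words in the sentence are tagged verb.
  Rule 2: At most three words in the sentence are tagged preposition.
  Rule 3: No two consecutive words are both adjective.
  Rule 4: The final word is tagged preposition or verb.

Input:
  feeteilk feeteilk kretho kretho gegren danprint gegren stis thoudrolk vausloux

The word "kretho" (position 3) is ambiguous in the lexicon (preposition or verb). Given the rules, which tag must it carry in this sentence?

Candidates per position — 1:feeteilk {preposition,conjunction}; 2:feeteilk {preposition,conjunction}; 3:kretho {preposition,verb}; 4:kretho {preposition,verb}; 5:gegren {preposition}; 6:danprint {verb}; 7:gegren {preposition}; 8:stis {preposition,adverb}; 9:thoudrolk {adjective}; 10:vausloux {adjective,preposition}.
If word 3 were preposition, no tagging could satisfy rule 1; so word 3 is verb.
If word 4 were preposition, no tagging could satisfy rule 1; so word 4 is verb.
If word 10 were adjective, no tagging could satisfy rule 3; so word 10 is preposition.
If word 1 were preposition, no tagging could satisfy rule 2; so word 1 is conjunction.
If word 2 were preposition, no tagging could satisfy rule 2; so word 2 is conjunction.
If word 8 were preposition, no tagging could satisfy rule 2; so word 8 is adverb.
So the tagging must be: conjunction conjunction verb verb preposition verb preposition adverb adjective preposition.
Checking: rule 1 holds; rule 2 holds; rule 3 holds; rule 4 holds.

verb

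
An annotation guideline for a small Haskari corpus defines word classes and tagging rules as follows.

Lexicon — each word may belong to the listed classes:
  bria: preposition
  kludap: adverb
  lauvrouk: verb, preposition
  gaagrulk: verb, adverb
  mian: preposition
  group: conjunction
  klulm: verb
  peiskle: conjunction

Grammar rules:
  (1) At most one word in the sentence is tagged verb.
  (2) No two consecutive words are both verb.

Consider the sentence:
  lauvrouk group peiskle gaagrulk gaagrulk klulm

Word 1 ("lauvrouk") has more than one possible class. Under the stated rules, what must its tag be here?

Candidates per position — 1:lauvrouk {verb,preposition}; 2:group {conjunction}; 3:peiskle {conjunction}; 4:gaagrulk {verb,adverb}; 5:gaagrulk {verb,adverb}; 6:klulm {verb}.
Position 1: tagging it verb would leave rule 1 unsatisfiable, so it must be preposition.
Position 4: tagging it verb would leave rule 1 unsatisfiable, so it must be adverb.
Position 5: tagging it verb would leave rule 1 unsatisfiable, so it must be adverb.
The unique satisfying tagging is: preposition conjunction conjunction adverb adverb verb.
Checking: rule 1 holds; rule 2 holds.

preposition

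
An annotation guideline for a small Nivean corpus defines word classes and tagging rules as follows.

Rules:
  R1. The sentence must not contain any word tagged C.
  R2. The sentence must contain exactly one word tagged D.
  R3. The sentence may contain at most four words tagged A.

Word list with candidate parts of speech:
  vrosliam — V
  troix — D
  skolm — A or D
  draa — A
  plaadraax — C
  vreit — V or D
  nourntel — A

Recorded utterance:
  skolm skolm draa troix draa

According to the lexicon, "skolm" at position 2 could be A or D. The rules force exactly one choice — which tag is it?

A

Candidates per position — 1:skolm {A,D}; 2:skolm {A,D}; 3:draa {A}; 4:troix {D}; 5:draa {A}.
Position 1: D is ruled out by rule 2; that leaves A.
Position 2: D is ruled out by rule 2; that leaves A.
That leaves exactly one tagging: A A A D A.
Checking: rule 1 holds; rule 2 holds; rule 3 holds.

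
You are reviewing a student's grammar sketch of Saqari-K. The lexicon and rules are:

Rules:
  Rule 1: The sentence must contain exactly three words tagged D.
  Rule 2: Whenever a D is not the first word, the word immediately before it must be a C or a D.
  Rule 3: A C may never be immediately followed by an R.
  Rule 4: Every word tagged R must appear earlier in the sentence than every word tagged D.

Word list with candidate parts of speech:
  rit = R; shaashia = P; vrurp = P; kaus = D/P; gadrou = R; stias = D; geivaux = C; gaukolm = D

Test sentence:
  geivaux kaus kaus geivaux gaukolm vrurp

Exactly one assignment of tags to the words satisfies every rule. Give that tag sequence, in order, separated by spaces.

C D D C D P

Candidates per position — 1:geivaux {C}; 2:kaus {D,P}; 3:kaus {D,P}; 4:geivaux {C}; 5:gaukolm {D}; 6:vrurp {P}.
Word 2 cannot be P — rule 1 would then fail for every completion. It is D.
Word 3 cannot be P — rule 1 would then fail for every completion. It is D.
The unique satisfying tagging is: C D D C D P.
Rule-by-rule: rule 1 satisfied; rule 2 satisfied; rule 3 satisfied; rule 4 satisfied.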